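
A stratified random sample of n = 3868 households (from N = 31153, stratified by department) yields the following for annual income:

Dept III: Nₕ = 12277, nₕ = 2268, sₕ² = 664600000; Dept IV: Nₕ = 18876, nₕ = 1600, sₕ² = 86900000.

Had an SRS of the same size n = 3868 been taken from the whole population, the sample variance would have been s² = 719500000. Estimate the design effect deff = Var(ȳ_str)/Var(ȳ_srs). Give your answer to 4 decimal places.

Var(ȳ_str) = Σ Wₕ²(1−fₕ)sₕ²/nₕ with Wₕ = Nₕ/31153:
  Dept III: (12277/31153)²·(1−2268/12277)·664600000/2268 = 37102.27
  Dept IV: (18876/31153)²·(1−1600/18876)·86900000/1600 = 18249.594
  → Var(ȳ_str) = 55351.864.
Var(ȳ_srs) = (1 − 3868/31153)·719500000/3868 = 162917.75.
deff = 55351.864 / 162917.75 = 0.3398.

0.3398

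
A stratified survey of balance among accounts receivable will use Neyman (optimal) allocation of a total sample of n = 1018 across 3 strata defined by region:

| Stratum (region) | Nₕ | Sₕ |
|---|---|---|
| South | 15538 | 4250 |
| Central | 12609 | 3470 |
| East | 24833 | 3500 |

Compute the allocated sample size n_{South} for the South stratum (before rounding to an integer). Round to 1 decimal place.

Neyman allocation: nₕ = n·NₕSₕ / Σⱼ NⱼSⱼ.
Σ NⱼSⱼ = 15538·4250 + 12609·3470 + 24833·3500 = 1.9670523 × 10^8.
n_{South} = 1018·15538·4250 / (1.9670523 × 10^8) = 341.8.

341.8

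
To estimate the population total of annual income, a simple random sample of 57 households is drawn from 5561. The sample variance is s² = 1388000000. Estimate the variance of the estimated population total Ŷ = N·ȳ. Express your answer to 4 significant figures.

7.453 × 10^14

Var(Ŷ) = N²·Var(ȳ) = N²·(1 − n/N)·s²/n.
f = 57/5561 = 0.01024996; Var(ȳ) = 0.98975004·1388000000/57 = 2.4101282 × 10^7.
Var(Ŷ) = 5561² · (2.4101282 × 10^7) = 7.4532542 × 10^14.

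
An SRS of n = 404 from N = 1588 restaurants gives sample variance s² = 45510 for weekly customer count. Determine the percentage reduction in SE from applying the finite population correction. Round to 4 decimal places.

13.6523

f = n/N = 404/1588 = 0.25440806.
SE_no-fpc = √(s²/n) = 10.6136; SE_fpc = √((1−f)s²/n) = 9.1645963.
Ratio = √(1−f) = 0.86347666. Reduction = 100·(1 − 0.86347666) = 13.6523%.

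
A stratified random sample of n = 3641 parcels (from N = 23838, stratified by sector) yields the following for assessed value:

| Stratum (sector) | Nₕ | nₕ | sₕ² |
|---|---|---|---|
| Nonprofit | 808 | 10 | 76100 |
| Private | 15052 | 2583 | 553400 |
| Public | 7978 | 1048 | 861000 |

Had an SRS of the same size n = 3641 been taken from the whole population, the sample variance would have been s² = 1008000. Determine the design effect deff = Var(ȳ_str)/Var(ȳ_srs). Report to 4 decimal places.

0.6793

Var(ȳ_str) = Σ Wₕ²(1−fₕ)sₕ²/nₕ with Wₕ = Nₕ/23838:
  Nonprofit: (808/23838)²·(1−10/808)·76100/10 = 8.6349391
  Private: (15052/23838)²·(1−2583/15052)·553400/2583 = 70.762139
  Public: (7978/23838)²·(1−1048/7978)·861000/1048 = 79.933624
  → Var(ȳ_str) = 159.3307.
Var(ȳ_srs) = (1 − 3641/23838)·1008000/3641 = 234.56159.
deff = 159.3307 / 234.56159 = 0.6793.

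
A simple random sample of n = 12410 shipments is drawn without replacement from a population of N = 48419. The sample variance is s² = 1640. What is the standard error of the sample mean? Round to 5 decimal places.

Under SRS without replacement, Var(ȳ) = (1 − f)·s²/n with f = n/N = 12410/48419 = 0.25630434.
Var(ȳ) = (1 − 0.25630434)·1640/12410 = 0.74369566·0.13215149 = 0.09828049.
SE(ȳ) = √(0.09828049) = 0.31350.

0.31350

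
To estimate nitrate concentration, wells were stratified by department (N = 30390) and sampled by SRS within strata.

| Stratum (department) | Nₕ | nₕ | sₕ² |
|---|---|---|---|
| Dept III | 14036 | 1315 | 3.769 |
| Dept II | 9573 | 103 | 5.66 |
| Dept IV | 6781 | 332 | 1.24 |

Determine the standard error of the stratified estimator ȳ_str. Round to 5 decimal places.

Var(ȳ_str) = Σₕ Wₕ²(1 − fₕ)sₕ²/nₕ with Wₕ = Nₕ/N, N = 30390.
Dept III: Wₕ = 0.46186245; term = 0.46186245²·(1 − 0.09368766)·3.769/1315 = 5.5411971 × 10^-4.
Dept II: Wₕ = 0.31500494; term = 0.31500494²·(1 − 0.01075943)·5.66/103 = 0.0053940609.
Dept IV: Wₕ = 0.22313261; term = 0.22313261²·(1 − 0.04896033)·1.24/332 = 1.7685133 × 10^-4.
Sum = 0.0061250319.
SE = √(0.0061250319) = 0.07826.

0.07826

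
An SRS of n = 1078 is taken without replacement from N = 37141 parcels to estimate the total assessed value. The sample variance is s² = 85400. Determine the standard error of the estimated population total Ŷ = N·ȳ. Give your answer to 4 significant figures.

Var(Ŷ) = N²·Var(ȳ) = N²·(1 − n/N)·s²/n.
f = 1078/37141 = 0.02902453; Var(ȳ) = 0.97097547·85400/1078 = 76.921433.
Var(Ŷ) = 37141² · 76.921433 = 1.0610957 × 10^11.
SE(Ŷ) = √(1.0610957 × 10^11) = 325700.

325700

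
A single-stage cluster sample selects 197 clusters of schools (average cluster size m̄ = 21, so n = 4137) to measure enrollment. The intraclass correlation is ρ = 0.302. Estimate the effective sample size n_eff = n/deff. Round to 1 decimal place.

deff = 1 + (21 − 1)·0.302 = 1 + 6.04 = 7.04.
n_eff = 4137 / 7.04 = 587.6.

587.6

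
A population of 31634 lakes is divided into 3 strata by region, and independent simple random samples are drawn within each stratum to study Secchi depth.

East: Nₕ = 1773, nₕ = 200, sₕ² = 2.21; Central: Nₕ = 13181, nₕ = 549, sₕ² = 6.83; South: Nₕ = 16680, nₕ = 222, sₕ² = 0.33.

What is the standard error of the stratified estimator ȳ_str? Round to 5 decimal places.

Var(ȳ_str) = Σₕ Wₕ²(1 − fₕ)sₕ²/nₕ with Wₕ = Nₕ/N, N = 31634.
East: Wₕ = 0.05604729; term = 0.05604729²·(1 − 0.11280316)·2.21/200 = 3.0795802 × 10^-5.
Central: Wₕ = 0.41667194; term = 0.41667194²·(1 − 0.04165086)·6.83/549 = 0.0020699536.
South: Wₕ = 0.52728077; term = 0.52728077²·(1 − 0.01330935)·0.33/222 = 4.0777993 × 10^-4.
Sum = 0.0025085293.
SE = √(0.0025085293) = 0.05009.

0.05009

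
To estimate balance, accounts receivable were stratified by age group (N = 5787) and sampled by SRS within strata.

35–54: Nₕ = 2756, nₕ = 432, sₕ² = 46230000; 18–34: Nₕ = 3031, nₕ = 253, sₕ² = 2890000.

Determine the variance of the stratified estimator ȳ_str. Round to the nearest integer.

23339

Var(ȳ_str) = Σₕ Wₕ²(1 − fₕ)sₕ²/nₕ with Wₕ = Nₕ/N, N = 5787.
35–54: Wₕ = 0.47623985; term = 0.47623985²·(1 − 0.15674891)·46230000/432 = 20466.733.
18–34: Wₕ = 0.52376015; term = 0.52376015²·(1 − 0.08347080)·2890000/253 = 2872.0271.
Sum = 23338.76.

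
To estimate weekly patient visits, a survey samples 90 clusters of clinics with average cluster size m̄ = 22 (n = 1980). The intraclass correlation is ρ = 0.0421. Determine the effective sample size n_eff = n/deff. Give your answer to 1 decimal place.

1050.9

deff = 1 + (22 − 1)·0.0421 = 1 + 0.8841 = 1.8841.
n_eff = 1980 / 1.8841 = 1050.9.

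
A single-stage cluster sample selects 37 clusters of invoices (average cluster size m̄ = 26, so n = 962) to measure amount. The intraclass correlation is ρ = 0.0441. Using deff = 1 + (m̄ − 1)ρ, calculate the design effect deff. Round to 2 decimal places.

deff = 1 + (26 − 1)·0.0441 = 1 + 1.1025 = 2.1025.

2.10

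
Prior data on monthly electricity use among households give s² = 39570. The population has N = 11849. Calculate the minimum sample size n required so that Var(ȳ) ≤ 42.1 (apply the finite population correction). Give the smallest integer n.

871

Without fpc, n₀ = s²/D = 39570/42.1 = 939.9050.
With fpc, (1 − n/N)·s²/n ≤ D requires n ≥ n₀/(1 + n₀/N) = 939.9050/(1 + 939.9050/11849) = 870.8278.
Rounding up, n = 871.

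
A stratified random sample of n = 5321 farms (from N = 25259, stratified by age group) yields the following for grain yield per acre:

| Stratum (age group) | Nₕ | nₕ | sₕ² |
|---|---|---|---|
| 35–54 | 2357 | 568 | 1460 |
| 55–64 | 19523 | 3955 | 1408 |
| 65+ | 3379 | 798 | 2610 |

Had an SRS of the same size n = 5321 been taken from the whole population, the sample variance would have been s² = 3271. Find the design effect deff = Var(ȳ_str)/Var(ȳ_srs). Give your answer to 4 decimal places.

0.4766

Var(ȳ_str) = Σ Wₕ²(1−fₕ)sₕ²/nₕ with Wₕ = Nₕ/25259:
  35–54: (2357/25259)²·(1−568/2357)·1460/568 = 0.016987996
  55–64: (19523/25259)²·(1−3955/19523)·1408/3955 = 0.16959117
  65+: (3379/25259)²·(1−798/3379)·2610/798 = 0.044707615
  → Var(ȳ_str) = 0.23128678.
Var(ȳ_srs) = (1 − 5321/25259)·3271/5321 = 0.48523568.
deff = 0.23128678 / 0.48523568 = 0.4766.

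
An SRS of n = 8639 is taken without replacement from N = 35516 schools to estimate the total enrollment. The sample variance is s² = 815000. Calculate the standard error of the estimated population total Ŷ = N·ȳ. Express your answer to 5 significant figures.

Var(Ŷ) = N²·Var(ȳ) = N²·(1 − n/N)·s²/n.
f = 8639/35516 = 0.24324248; Var(ȳ) = 0.75675752·815000/8639 = 71.392219.
Var(Ŷ) = 35516² · 71.392219 = 9.0053164 × 10^10.
SE(Ŷ) = √(9.0053164 × 10^10) = 300090.

300090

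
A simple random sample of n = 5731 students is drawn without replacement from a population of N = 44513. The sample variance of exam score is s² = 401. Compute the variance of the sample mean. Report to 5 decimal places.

Under SRS without replacement, Var(ȳ) = (1 − f)·s²/n with f = n/N = 5731/44513 = 0.12874890.
Var(ȳ) = (1 − 0.12874890)·401/5731 = 0.87125110·0.069970337 = 0.060961733.

0.06096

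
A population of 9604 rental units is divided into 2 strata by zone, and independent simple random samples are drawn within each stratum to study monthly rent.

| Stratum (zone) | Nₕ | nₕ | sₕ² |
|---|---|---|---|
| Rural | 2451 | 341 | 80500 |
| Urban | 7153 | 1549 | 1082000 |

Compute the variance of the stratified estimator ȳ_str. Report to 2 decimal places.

316.81

Var(ȳ_str) = Σₕ Wₕ²(1 − fₕ)sₕ²/nₕ with Wₕ = Nₕ/N, N = 9604.
Rural: Wₕ = 0.25520616; term = 0.25520616²·(1 − 0.13912689)·80500/341 = 13.236189.
Urban: Wₕ = 0.74479384; term = 0.74479384²·(1 − 0.21655250)·1082000/1549 = 303.56933.
Sum = 316.80552.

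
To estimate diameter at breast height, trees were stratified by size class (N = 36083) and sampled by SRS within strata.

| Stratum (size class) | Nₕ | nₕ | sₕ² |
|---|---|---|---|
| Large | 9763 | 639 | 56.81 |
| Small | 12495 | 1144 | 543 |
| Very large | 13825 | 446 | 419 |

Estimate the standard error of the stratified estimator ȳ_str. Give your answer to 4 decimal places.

Var(ȳ_str) = Σₕ Wₕ²(1 − fₕ)sₕ²/nₕ with Wₕ = Nₕ/N, N = 36083.
Large: Wₕ = 0.27057063; term = 0.27057063²·(1 − 0.06545119)·56.81/639 = 0.0060825715.
Small: Wₕ = 0.34628495; term = 0.34628495²·(1 − 0.09155662)·543/1144 = 0.051705758.
Very large: Wₕ = 0.38314442; term = 0.38314442²·(1 − 0.03226040)·419/446 = 0.13346355.
Sum = 0.19125188.
SE = √(0.19125188) = 0.4373.

0.4373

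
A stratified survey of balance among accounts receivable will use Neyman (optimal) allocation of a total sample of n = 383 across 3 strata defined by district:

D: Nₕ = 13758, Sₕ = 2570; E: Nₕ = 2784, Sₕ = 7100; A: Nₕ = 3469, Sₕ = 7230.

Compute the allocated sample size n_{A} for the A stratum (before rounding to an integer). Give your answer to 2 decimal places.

119.77

Neyman allocation: nₕ = n·NₕSₕ / Σⱼ NⱼSⱼ.
Σ NⱼSⱼ = 13758·2570 + 2784·7100 + 3469·7230 = 8.020533 × 10^7.
n_{A} = 383·3469·7230 / (8.020533 × 10^7) = 119.77.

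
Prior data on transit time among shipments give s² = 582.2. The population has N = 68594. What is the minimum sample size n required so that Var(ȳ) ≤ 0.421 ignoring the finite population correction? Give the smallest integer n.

Without fpc, n₀ = s²/D = 582.2/0.421 = 1382.8979.
Rounding up, n = 1383.

1383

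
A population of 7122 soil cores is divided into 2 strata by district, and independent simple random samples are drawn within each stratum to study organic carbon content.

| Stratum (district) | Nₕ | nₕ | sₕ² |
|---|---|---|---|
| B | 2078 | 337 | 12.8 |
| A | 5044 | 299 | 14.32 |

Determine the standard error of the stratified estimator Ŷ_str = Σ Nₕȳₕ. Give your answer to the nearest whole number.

1133

Var(Ŷ_str) = Σₕ Nₕ²(1 − fₕ)sₕ²/nₕ.
B: 2078²·(1 − 337/2078)·12.8/337 = 137411.91.
A: 5044²·(1 − 299/5044)·14.32/299 = 1.14626 × 10^6.
Sum = 1.2836719 × 10^6.
SE = √(1.2836719 × 10^6) = 1133.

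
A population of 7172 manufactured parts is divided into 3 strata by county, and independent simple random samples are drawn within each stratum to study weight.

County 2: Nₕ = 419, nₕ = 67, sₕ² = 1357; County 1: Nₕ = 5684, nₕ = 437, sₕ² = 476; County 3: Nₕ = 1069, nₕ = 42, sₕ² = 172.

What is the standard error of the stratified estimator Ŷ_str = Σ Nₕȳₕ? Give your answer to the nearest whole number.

6322

Var(Ŷ_str) = Σₕ Nₕ²(1 − fₕ)sₕ²/nₕ.
County 2: 419²·(1 − 67/419)·1357/67 = 2.9871823 × 10^6.
County 1: 5684²·(1 − 437/5684)·476/437 = 3.2485582 × 10^7.
County 3: 1069²·(1 − 42/1069)·172/42 = 4.4960104 × 10^6.
Sum = 3.9968775 × 10^7.
SE = √(3.9968775 × 10^7) = 6322.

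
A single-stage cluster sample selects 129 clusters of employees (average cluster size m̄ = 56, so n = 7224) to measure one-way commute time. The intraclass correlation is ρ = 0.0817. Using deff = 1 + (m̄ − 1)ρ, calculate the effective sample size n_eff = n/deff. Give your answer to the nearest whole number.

1315

deff = 1 + (56 − 1)·0.0817 = 1 + 4.4935 = 5.4935.
n_eff = 7224 / 5.4935 = 1315.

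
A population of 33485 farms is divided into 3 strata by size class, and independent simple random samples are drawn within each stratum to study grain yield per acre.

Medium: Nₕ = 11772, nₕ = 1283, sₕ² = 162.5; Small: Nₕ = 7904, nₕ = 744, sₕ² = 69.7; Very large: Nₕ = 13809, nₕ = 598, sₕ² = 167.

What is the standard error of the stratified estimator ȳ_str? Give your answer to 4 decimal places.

0.2532

Var(ȳ_str) = Σₕ Wₕ²(1 − fₕ)sₕ²/nₕ with Wₕ = Nₕ/N, N = 33485.
Medium: Wₕ = 0.35156040; term = 0.35156040²·(1 − 0.10898743)·162.5/1283 = 0.013947952.
Small: Wₕ = 0.23604599; term = 0.23604599²·(1 − 0.09412955)·69.7/744 = 0.0047284542.
Very large: Wₕ = 0.41239361; term = 0.41239361²·(1 − 0.04330509)·167/598 = 0.045437309.
Sum = 0.064113715.
SE = √(0.064113715) = 0.2532.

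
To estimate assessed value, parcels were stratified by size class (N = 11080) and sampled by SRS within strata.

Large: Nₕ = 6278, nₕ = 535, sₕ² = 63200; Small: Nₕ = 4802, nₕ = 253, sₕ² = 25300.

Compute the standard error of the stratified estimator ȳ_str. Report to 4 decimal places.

7.2448

Var(ȳ_str) = Σₕ Wₕ²(1 − fₕ)sₕ²/nₕ with Wₕ = Nₕ/N, N = 11080.
Large: Wₕ = 0.56660650; term = 0.56660650²·(1 − 0.08521822)·63200/535 = 34.693164.
Small: Wₕ = 0.43339350; term = 0.43339350²·(1 − 0.05268638)·25300/253 = 17.793385.
Sum = 52.486549.
SE = √(52.486549) = 7.2448.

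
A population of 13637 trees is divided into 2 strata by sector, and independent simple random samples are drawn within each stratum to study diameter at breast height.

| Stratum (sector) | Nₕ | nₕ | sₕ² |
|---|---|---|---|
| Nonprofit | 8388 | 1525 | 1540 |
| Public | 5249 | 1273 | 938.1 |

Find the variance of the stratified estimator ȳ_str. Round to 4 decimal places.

0.3953

Var(ȳ_str) = Σₕ Wₕ²(1 − fₕ)sₕ²/nₕ with Wₕ = Nₕ/N, N = 13637.
Nonprofit: Wₕ = 0.61509130; term = 0.61509130²·(1 − 0.18180734)·1540/1525 = 0.31259758.
Public: Wₕ = 0.38490870; term = 0.38490870²·(1 − 0.24252239)·938.1/1273 = 0.082700093.
Sum = 0.39529767.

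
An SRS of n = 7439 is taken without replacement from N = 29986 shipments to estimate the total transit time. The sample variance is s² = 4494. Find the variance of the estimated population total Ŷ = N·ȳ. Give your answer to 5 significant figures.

4.0844 × 10^8

Var(Ŷ) = N²·Var(ȳ) = N²·(1 − n/N)·s²/n.
f = 7439/29986 = 0.24808244; Var(ȳ) = 0.75191756·4494/7439 = 0.45424352.
Var(Ŷ) = 29986² · 0.45424352 = 4.0843769 × 10^8.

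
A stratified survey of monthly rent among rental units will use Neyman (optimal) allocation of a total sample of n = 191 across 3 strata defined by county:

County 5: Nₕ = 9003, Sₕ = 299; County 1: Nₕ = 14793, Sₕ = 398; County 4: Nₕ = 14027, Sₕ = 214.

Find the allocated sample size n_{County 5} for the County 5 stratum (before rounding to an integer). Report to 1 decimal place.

44.4

Neyman allocation: nₕ = n·NₕSₕ / Σⱼ NⱼSⱼ.
Σ NⱼSⱼ = 9003·299 + 14793·398 + 14027·214 = 1.1581289 × 10^7.
n_{County 5} = 191·9003·299 / (1.1581289 × 10^7) = 44.4.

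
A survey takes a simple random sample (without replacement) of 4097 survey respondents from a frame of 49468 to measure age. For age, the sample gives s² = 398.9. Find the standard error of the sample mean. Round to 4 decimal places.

Under SRS without replacement, Var(ȳ) = (1 − f)·s²/n with f = n/N = 4097/49468 = 0.08282122.
Var(ȳ) = (1 − 0.08282122)·398.9/4097 = 0.91717878·0.097363925 = 0.089300126.
SE(ȳ) = √(0.089300126) = 0.2988.

0.2988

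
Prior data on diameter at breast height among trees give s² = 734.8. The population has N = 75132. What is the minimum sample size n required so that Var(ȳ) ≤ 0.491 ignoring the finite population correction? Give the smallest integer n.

Without fpc, n₀ = s²/D = 734.8/0.491 = 1496.5377.
Rounding up, n = 1497.

1497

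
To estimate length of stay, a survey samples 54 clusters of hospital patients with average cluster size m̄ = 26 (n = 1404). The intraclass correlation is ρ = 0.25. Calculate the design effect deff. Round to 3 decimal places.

deff = 1 + (26 − 1)·0.25 = 1 + 6.25 = 7.25.

7.250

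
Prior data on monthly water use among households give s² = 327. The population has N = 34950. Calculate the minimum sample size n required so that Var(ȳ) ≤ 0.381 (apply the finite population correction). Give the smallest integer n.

838

Without fpc, n₀ = s²/D = 327/0.381 = 858.2677.
With fpc, (1 − n/N)·s²/n ≤ D requires n ≥ n₀/(1 + n₀/N) = 858.2677/(1 + 858.2677/34950) = 837.6964.
Rounding up, n = 838.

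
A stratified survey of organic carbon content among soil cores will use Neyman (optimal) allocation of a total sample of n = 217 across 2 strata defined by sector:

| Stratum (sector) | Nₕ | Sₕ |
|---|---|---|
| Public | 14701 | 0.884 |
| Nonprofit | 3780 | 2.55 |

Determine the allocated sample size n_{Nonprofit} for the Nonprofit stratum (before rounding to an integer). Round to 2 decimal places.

92.41

Neyman allocation: nₕ = n·NₕSₕ / Σⱼ NⱼSⱼ.
Σ NⱼSⱼ = 14701·0.884 + 3780·2.55 = 22634.684.
n_{Nonprofit} = 217·3780·2.55 / 22634.684 = 92.41.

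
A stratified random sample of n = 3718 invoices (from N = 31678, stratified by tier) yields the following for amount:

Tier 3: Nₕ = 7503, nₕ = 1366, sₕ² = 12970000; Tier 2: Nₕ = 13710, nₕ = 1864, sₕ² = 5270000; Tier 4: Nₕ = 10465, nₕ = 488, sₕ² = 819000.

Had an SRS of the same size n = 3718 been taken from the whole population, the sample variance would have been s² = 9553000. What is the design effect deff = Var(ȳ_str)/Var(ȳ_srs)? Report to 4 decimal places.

Var(ȳ_str) = Σ Wₕ²(1−fₕ)sₕ²/nₕ with Wₕ = Nₕ/31678:
  Tier 3: (7503/31678)²·(1−1366/7503)·12970000/1366 = 435.6772
  Tier 2: (13710/31678)²·(1−1864/13710)·5270000/1864 = 457.57088
  Tier 4: (10465/31678)²·(1−488/10465)·819000/488 = 174.6175
  → Var(ȳ_str) = 1067.8656.
Var(ȳ_srs) = (1 − 3718/31678)·9553000/3718 = 2267.8264.
deff = 1067.8656 / 2267.8264 = 0.4709.

0.4709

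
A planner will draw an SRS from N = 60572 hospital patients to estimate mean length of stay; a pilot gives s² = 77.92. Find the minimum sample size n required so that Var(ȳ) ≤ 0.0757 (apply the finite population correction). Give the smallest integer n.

Without fpc, n₀ = s²/D = 77.92/0.0757 = 1029.3263.
With fpc, (1 − n/N)·s²/n ≤ D requires n ≥ n₀/(1 + n₀/N) = 1029.3263/(1 + 1029.3263/60572) = 1012.1268.
Rounding up, n = 1013.

1013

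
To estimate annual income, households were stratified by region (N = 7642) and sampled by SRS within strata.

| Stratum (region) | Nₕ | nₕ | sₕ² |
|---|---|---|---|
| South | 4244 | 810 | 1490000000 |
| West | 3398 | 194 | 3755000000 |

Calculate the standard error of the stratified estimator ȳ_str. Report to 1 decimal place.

2016.8

Var(ȳ_str) = Σₕ Wₕ²(1 − fₕ)sₕ²/nₕ with Wₕ = Nₕ/N, N = 7642.
South: Wₕ = 0.55535200; term = 0.55535200²·(1 − 0.19085768)·1490000000/810 = 459053.02.
West: Wₕ = 0.44464800; term = 0.44464800²·(1 − 0.05709241)·3755000000/194 = 3.6083614 × 10^6.
Sum = 4.0674144 × 10^6.
SE = √(4.0674144 × 10^6) = 2016.8.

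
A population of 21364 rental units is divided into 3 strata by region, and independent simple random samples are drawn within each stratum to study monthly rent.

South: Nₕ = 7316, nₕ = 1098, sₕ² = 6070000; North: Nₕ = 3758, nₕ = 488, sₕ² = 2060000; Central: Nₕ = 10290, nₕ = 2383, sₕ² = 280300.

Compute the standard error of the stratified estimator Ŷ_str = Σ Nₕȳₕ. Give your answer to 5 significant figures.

559400

Var(Ŷ_str) = Σₕ Nₕ²(1 − fₕ)sₕ²/nₕ.
South: 7316²·(1 − 1098/7316)·6070000/1098 = 2.5148424 × 10^11.
North: 3758²·(1 − 488/3758)·2060000/488 = 5.1874261 × 10^10.
Central: 10290²·(1 − 2383/10290)·280300/2383 = 9.5703136 × 10^9.
Sum = 3.1292881 × 10^11.
SE = √(3.1292881 × 10^11) = 559400.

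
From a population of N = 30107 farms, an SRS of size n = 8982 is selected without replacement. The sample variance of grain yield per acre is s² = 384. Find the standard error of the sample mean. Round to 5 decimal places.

0.17320

Under SRS without replacement, Var(ȳ) = (1 − f)·s²/n with f = n/N = 8982/30107 = 0.29833594.
Var(ȳ) = (1 − 0.29833594)·384/8982 = 0.70166406·0.042752171 = 0.029997662.
SE(ȳ) = √(0.029997662) = 0.17320.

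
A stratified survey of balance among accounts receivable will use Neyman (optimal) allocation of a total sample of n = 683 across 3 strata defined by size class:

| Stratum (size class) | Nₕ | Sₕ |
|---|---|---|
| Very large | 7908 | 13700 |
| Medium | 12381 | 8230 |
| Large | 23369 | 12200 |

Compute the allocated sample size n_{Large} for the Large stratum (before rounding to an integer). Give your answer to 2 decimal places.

Neyman allocation: nₕ = n·NₕSₕ / Σⱼ NⱼSⱼ.
Σ NⱼSⱼ = 7908·13700 + 12381·8230 + 23369·12200 = 4.9533703 × 10^8.
n_{Large} = 683·23369·12200 / (4.9533703 × 10^8) = 393.12.

393.12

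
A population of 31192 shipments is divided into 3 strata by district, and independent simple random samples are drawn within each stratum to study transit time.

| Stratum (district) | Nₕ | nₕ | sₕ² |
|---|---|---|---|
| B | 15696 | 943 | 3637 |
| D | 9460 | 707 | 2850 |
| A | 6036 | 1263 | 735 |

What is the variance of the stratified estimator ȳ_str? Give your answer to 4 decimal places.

Var(ȳ_str) = Σₕ Wₕ²(1 − fₕ)sₕ²/nₕ with Wₕ = Nₕ/N, N = 31192.
B: Wₕ = 0.50320595; term = 0.50320595²·(1 − 0.06007900)·3637/943 = 0.91794043.
D: Wₕ = 0.30328289; term = 0.30328289²·(1 − 0.07473573)·2850/707 = 0.34307342.
A: Wₕ = 0.19351116; term = 0.19351116²·(1 − 0.20924453)·735/1263 = 0.0172321.
Sum = 1.278246.

1.2782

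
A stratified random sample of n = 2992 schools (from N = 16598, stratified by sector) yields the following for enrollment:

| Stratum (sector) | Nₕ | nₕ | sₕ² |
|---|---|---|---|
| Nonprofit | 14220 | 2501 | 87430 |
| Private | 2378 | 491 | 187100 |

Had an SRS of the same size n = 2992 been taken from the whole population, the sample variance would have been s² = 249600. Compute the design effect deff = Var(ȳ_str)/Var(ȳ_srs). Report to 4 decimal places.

0.4000

Var(ȳ_str) = Σ Wₕ²(1−fₕ)sₕ²/nₕ with Wₕ = Nₕ/16598:
  Nonprofit: (14220/16598)²·(1−2501/14220)·87430/2501 = 21.145863
  Private: (2378/16598)²·(1−491/2378)·187100/491 = 6.2067539
  → Var(ȳ_str) = 27.352617.
Var(ȳ_srs) = (1 − 2992/16598)·249600/2992 = 68.384504.
deff = 27.352617 / 68.384504 = 0.4000.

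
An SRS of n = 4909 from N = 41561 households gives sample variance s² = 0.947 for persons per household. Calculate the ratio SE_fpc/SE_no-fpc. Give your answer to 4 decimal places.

0.9391

f = n/N = 4909/41561 = 0.11811554.
SE_no-fpc = √(s²/n) = 0.01388924; SE_fpc = √((1−f)s²/n) = 0.013043205.
Ratio = √(1−f) = 0.93908703.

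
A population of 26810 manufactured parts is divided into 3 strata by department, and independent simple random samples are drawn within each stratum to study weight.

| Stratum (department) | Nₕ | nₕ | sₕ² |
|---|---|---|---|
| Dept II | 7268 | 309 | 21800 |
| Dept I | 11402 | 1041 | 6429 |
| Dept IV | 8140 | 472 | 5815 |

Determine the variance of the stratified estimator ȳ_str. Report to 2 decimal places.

7.05

Var(ȳ_str) = Σₕ Wₕ²(1 − fₕ)sₕ²/nₕ with Wₕ = Nₕ/N, N = 26810.
Dept II: Wₕ = 0.27109288; term = 0.27109288²·(1 − 0.04251513)·21800/309 = 4.9643928.
Dept I: Wₕ = 0.42528907; term = 0.42528907²·(1 − 0.09129977)·6429/1041 = 1.0150368.
Dept IV: Wₕ = 0.30361805; term = 0.30361805²·(1 − 0.05798526)·5815/472 = 1.0698444.
Sum = 7.049274.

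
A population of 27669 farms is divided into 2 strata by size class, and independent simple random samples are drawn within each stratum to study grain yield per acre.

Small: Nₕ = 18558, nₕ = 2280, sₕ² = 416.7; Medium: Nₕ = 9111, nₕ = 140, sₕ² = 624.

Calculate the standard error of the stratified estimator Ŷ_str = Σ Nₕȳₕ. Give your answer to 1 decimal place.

20482.0

Var(Ŷ_str) = Σₕ Nₕ²(1 − fₕ)sₕ²/nₕ.
Small: 18558²·(1 − 2280/18558)·416.7/2280 = 5.5210397 × 10^7.
Medium: 9111²·(1 − 140/9111)·624/140 = 3.643036 × 10^8.
Sum = 4.19514 × 10^8.
SE = √(4.19514 × 10^8) = 20482.0.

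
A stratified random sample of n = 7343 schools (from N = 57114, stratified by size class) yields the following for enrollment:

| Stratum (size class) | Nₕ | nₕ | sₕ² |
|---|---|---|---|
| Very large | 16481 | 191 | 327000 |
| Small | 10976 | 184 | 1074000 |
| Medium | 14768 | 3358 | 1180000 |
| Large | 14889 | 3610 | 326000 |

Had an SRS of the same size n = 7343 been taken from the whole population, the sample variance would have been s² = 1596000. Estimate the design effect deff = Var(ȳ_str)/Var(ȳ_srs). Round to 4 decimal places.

1.9834

Var(ȳ_str) = Σ Wₕ²(1−fₕ)sₕ²/nₕ with Wₕ = Nₕ/57114:
  Very large: (16481/57114)²·(1−191/16481)·327000/191 = 140.90742
  Small: (10976/57114)²·(1−184/10976)·1074000/184 = 211.95679
  Medium: (14768/57114)²·(1−3358/14768)·1180000/3358 = 18.151958
  Large: (14889/57114)²·(1−3610/14889)·326000/3610 = 4.6490195
  → Var(ȳ_str) = 375.66519.
Var(ȳ_srs) = (1 − 7343/57114)·1596000/7343 = 189.40575.
deff = 375.66519 / 189.40575 = 1.9834.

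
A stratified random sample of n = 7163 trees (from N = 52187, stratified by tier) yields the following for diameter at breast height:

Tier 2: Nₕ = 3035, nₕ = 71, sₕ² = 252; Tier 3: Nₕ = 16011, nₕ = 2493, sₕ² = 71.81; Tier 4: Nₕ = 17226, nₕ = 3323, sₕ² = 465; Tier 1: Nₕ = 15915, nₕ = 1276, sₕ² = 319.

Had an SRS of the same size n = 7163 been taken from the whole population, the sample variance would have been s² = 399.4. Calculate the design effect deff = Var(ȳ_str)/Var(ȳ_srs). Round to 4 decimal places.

0.9917

Var(ȳ_str) = Σ Wₕ²(1−fₕ)sₕ²/nₕ with Wₕ = Nₕ/52187:
  Tier 2: (3035/52187)²·(1−71/3035)·252/71 = 0.011723423
  Tier 3: (16011/52187)²·(1−2493/16011)·71.81/2493 = 0.0022891217
  Tier 4: (17226/52187)²·(1−3323/17226)·465/3323 = 0.012305263
  Tier 1: (15915/52187)²·(1−1276/15915)·319/1276 = 0.021386189
  → Var(ȳ_str) = 0.047703997.
Var(ȳ_srs) = (1 − 7163/52187)·399.4/7163 = 0.048105513.
deff = 0.047703997 / 0.048105513 = 0.9917.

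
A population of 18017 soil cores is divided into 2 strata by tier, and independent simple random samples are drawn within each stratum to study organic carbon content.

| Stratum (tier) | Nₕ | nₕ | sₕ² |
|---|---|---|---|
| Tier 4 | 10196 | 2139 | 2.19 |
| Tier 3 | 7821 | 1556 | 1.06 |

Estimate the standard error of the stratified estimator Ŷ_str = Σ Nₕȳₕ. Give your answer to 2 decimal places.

342.76

Var(Ŷ_str) = Σₕ Nₕ²(1 − fₕ)sₕ²/nₕ.
Tier 4: 10196²·(1 − 2139/10196)·2.19/2139 = 84107.848.
Tier 3: 7821²·(1 − 1556/7821)·1.06/1556 = 33379.485.
Sum = 117487.33.
SE = √(117487.33) = 342.76.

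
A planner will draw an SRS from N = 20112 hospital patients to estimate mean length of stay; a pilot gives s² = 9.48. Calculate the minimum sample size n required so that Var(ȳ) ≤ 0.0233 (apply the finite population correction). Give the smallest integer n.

Without fpc, n₀ = s²/D = 9.48/0.0233 = 406.8670.
With fpc, (1 − n/N)·s²/n ≤ D requires n ≥ n₀/(1 + n₀/N) = 406.8670/(1 + 406.8670/20112) = 398.7993.
Rounding up, n = 399.

399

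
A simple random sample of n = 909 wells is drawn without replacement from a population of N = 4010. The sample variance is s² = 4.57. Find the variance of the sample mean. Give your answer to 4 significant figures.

0.003888

Under SRS without replacement, Var(ȳ) = (1 − f)·s²/n with f = n/N = 909/4010 = 0.22668329.
Var(ȳ) = (1 − 0.22668329)·4.57/909 = 0.77331671·0.0050275028 = 0.0038878519.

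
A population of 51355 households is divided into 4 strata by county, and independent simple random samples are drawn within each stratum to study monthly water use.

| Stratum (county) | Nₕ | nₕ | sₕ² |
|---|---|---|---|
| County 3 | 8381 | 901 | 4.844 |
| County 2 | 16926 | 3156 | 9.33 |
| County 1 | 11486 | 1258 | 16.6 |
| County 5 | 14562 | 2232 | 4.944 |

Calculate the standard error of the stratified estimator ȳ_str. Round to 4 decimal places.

Var(ȳ_str) = Σₕ Wₕ²(1 − fₕ)sₕ²/nₕ with Wₕ = Nₕ/N, N = 51355.
County 3: Wₕ = 0.16319735; term = 0.16319735²·(1 − 0.10750507)·4.844/901 = 1.2779425 × 10^-4.
County 2: Wₕ = 0.32958816; term = 0.32958816²·(1 − 0.18645870)·9.33/3156 = 2.6125671 × 10^-4.
County 1: Wₕ = 0.22365885; term = 0.22365885²·(1 − 0.10952464)·16.6/1258 = 5.8778908 × 10^-4.
County 5: Wₕ = 0.28355564; term = 0.28355564²·(1 − 0.15327565)·4.944/2232 = 1.5080054 × 10^-4.
Sum = 0.0011276406.
SE = √(0.0011276406) = 0.0336.

0.0336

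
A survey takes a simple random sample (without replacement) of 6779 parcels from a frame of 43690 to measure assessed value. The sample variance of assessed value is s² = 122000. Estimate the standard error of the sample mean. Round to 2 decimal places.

3.90

Under SRS without replacement, Var(ȳ) = (1 − f)·s²/n with f = n/N = 6779/43690 = 0.15516136.
Var(ȳ) = (1 − 0.15516136)·122000/6779 = 0.84483864·17.996755 = 15.204354.
SE(ȳ) = √(15.204354) = 3.90.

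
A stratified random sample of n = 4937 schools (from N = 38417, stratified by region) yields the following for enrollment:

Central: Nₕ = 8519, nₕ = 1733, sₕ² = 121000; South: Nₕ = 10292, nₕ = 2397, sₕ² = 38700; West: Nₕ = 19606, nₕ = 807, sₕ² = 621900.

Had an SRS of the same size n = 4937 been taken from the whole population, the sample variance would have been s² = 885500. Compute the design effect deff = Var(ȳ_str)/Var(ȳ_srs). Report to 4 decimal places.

1.2544

Var(ȳ_str) = Σ Wₕ²(1−fₕ)sₕ²/nₕ with Wₕ = Nₕ/38417:
  Central: (8519/38417)²·(1−1733/8519)·121000/1733 = 2.7349059
  South: (10292/38417)²·(1−2397/10292)·38700/2397 = 0.88888985
  West: (19606/38417)²·(1−807/19606)·621900/807 = 192.45264
  → Var(ȳ_str) = 196.07644.
Var(ȳ_srs) = (1 − 4937/38417)·885500/4937 = 156.31024.
deff = 196.07644 / 156.31024 = 1.2544.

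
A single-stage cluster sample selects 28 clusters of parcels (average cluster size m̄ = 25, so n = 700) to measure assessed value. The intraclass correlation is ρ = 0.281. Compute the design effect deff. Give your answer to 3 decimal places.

7.744

deff = 1 + (25 − 1)·0.281 = 1 + 6.744 = 7.744.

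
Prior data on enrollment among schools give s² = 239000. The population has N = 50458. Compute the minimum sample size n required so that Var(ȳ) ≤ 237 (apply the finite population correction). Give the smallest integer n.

Without fpc, n₀ = s²/D = 239000/237 = 1008.4388.
With fpc, (1 − n/N)·s²/n ≤ D requires n ≥ n₀/(1 + n₀/N) = 1008.4388/(1 + 1008.4388/50458) = 988.6793.
Rounding up, n = 989.

989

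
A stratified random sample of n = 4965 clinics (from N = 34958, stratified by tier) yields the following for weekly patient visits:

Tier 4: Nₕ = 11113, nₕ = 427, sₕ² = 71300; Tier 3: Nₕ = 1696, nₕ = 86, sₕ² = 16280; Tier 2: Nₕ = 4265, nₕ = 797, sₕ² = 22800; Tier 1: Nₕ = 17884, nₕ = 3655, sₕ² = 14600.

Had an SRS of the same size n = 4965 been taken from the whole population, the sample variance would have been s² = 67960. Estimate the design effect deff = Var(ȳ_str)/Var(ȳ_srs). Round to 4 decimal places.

Var(ȳ_str) = Σ Wₕ²(1−fₕ)sₕ²/nₕ with Wₕ = Nₕ/34958:
  Tier 4: (11113/34958)²·(1−427/11113)·71300/427 = 16.226131
  Tier 3: (1696/34958)²·(1−86/1696)·16280/86 = 0.42297482
  Tier 2: (4265/34958)²·(1−797/4265)·22800/797 = 0.34624339
  Tier 1: (17884/34958)²·(1−3655/17884)·14600/3655 = 0.83178553
  → Var(ȳ_str) = 17.827135.
Var(ȳ_srs) = (1 − 4965/34958)·67960/4965 = 11.743768.
deff = 17.827135 / 11.743768 = 1.5180.

1.5180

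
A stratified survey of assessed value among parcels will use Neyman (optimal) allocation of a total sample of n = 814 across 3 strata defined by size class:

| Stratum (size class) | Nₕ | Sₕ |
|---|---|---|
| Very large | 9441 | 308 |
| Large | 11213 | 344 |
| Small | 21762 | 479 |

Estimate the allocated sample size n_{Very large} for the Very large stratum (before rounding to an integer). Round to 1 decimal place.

Neyman allocation: nₕ = n·NₕSₕ / Σⱼ NⱼSⱼ.
Σ NⱼSⱼ = 9441·308 + 11213·344 + 21762·479 = 1.7189098 × 10^7.
n_{Very large} = 814·9441·308 / (1.7189098 × 10^7) = 137.7.

137.7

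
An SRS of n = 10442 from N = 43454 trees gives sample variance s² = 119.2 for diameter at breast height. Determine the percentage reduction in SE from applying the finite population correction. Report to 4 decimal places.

12.8392

f = n/N = 10442/43454 = 0.24030009.
SE_no-fpc = √(s²/n) = 0.10684305; SE_fpc = √((1−f)s²/n) = 0.093125222.
Ratio = √(1−f) = 0.87160766. Reduction = 100·(1 − 0.87160766) = 12.8392%.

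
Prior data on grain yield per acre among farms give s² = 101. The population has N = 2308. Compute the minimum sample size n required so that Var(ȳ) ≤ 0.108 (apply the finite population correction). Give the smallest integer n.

666

Without fpc, n₀ = s²/D = 101/0.108 = 935.1852.
With fpc, (1 − n/N)·s²/n ≤ D requires n ≥ n₀/(1 + n₀/N) = 935.1852/(1 + 935.1852/2308) = 665.5209.
Rounding up, n = 666.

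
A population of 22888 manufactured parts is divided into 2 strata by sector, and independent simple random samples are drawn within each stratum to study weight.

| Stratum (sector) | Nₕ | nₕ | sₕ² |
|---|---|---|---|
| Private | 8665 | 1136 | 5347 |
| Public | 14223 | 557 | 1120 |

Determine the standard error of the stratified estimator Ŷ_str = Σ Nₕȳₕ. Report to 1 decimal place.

26417.9

Var(Ŷ_str) = Σₕ Nₕ²(1 − fₕ)sₕ²/nₕ.
Private: 8665²·(1 − 1136/8665)·5347/1136 = 3.0707023 × 10^8.
Public: 14223²·(1 − 557/14223)·1120/557 = 3.908368 × 10^8.
Sum = 6.9790703 × 10^8.
SE = √(6.9790703 × 10^8) = 26417.9.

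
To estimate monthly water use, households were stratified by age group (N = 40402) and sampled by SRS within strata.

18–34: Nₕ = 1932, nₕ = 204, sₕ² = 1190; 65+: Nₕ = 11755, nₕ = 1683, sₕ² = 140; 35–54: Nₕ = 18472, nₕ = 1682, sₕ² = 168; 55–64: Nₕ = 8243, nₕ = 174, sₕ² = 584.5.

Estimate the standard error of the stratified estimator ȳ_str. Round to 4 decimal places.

0.4169

Var(ȳ_str) = Σₕ Wₕ²(1 − fₕ)sₕ²/nₕ with Wₕ = Nₕ/N, N = 40402.
18–34: Wₕ = 0.04781941; term = 0.04781941²·(1 − 0.10559006)·1190/204 = 0.01193059.
65+: Wₕ = 0.29095094; term = 0.29095094²·(1 − 0.14317312)·140/1683 = 0.0060336004.
35–54: Wₕ = 0.45720509; term = 0.45720509²·(1 − 0.09105673)·168/1682 = 0.018977639.
55–64: Wₕ = 0.20402455; term = 0.20402455²·(1 − 0.02110882)·584.5/174 = 0.13687828.
Sum = 0.17382011.
SE = √(0.17382011) = 0.4169.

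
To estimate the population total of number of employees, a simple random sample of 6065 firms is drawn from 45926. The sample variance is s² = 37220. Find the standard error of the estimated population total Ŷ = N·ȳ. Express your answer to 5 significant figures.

105990

Var(Ŷ) = N²·Var(ȳ) = N²·(1 − n/N)·s²/n.
f = 6065/45926 = 0.13206027; Var(ȳ) = 0.86793973·37220/6065 = 5.3264166.
Var(Ŷ) = 45926² · 5.3264166 = 1.1234464 × 10^10.
SE(Ŷ) = √(1.1234464 × 10^10) = 105990.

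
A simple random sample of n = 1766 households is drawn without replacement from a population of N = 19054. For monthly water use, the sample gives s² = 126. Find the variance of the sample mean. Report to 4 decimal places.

Under SRS without replacement, Var(ȳ) = (1 − f)·s²/n with f = n/N = 1766/19054 = 0.09268395.
Var(ȳ) = (1 − 0.09268395)·126/1766 = 0.90731605·0.071347678 = 0.064734894.

0.0647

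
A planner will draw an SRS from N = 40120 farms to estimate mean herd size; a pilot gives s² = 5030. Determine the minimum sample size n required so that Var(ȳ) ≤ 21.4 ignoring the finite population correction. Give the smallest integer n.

Without fpc, n₀ = s²/D = 5030/21.4 = 235.0467.
Rounding up, n = 236.

236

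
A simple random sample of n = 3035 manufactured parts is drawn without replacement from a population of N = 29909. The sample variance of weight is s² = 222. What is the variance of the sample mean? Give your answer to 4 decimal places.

Under SRS without replacement, Var(ȳ) = (1 − f)·s²/n with f = n/N = 3035/29909 = 0.10147447.
Var(ȳ) = (1 − 0.10147447)·222/3035 = 0.89852553·0.073146623 = 0.065724108.

0.0657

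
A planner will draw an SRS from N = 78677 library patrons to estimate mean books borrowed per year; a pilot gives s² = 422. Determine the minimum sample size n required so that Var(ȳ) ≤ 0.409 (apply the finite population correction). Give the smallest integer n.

1019

Without fpc, n₀ = s²/D = 422/0.409 = 1031.7848.
With fpc, (1 − n/N)·s²/n ≤ D requires n ≥ n₀/(1 + n₀/N) = 1031.7848/(1 + 1031.7848/78677) = 1018.4289.
Rounding up, n = 1019.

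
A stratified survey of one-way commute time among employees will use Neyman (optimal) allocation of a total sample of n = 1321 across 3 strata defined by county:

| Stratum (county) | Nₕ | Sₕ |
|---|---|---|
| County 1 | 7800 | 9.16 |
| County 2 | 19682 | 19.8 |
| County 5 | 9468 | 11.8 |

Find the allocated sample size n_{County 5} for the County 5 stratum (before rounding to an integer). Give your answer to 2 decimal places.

Neyman allocation: nₕ = n·NₕSₕ / Σⱼ NⱼSⱼ.
Σ NⱼSⱼ = 7800·9.16 + 19682·19.8 + 9468·11.8 = 572874.
n_{County 5} = 1321·9468·11.8 / 572874 = 257.62.

257.62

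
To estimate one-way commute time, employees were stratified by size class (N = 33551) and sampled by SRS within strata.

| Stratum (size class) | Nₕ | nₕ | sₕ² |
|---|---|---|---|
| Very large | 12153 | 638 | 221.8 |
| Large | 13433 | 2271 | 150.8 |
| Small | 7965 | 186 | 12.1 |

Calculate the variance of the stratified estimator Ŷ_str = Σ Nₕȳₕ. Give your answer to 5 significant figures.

Var(Ŷ_str) = Σₕ Nₕ²(1 − fₕ)sₕ²/nₕ.
Very large: 12153²·(1 − 638/12153)·221.8/638 = 4.8650611 × 10^7.
Large: 13433²·(1 − 2271/13433)·150.8/2271 = 9.956329 × 10^6.
Small: 7965²·(1 − 186/7965)·12.1/186 = 4.0307139 × 10^6.
Sum = 6.2637654 × 10^7.

6.2638 × 10^7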